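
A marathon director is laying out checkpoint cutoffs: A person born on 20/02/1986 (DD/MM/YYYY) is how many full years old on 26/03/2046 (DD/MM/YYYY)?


Birth: 1986-02-20
Reference: 2046-03-26
Year difference: 2046 - 1986 = 60
Has birthday (02-20) occurred by 03-26? Yes
Age in full years: 60

60


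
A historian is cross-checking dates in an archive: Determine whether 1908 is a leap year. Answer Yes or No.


Year: 1908
Divisible by 4? 1908 / 4 = 477.0 -> Yes
Divisible by 100? 1908 / 100 = 19.08 -> No
Divisible by 4 but not 100, so it IS a leap year

Yes


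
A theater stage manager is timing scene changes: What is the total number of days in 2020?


Year: 2020
Check leap year rules:
Divisible by 4? Yes
Divisible by 100? No
2020 is a leap year
Days: 366

366


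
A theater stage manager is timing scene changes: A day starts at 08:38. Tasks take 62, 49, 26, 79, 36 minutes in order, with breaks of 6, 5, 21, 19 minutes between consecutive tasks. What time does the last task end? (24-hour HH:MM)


Start: 08:38 = 518 min from midnight
  after task 1 (62 min): 09:40
  after break (6 min): 09:46
  after task 2 (49 min): 10:35
  after break (5 min): 10:40
  after task 3 (26 min): 11:06
  after break (21 min): 11:27
  after task 4 (79 min): 12:46
  after break (19 min): 13:05
  after task 5 (36 min): 13:41
Total elapsed: 303 minutes
End time: 13:41

13:41


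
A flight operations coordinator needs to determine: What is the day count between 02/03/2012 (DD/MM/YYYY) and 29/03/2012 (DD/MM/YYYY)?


Start date: 2012-03-02
End date: 2012-03-29
Mar 2012: +27 days
Total: 27 days

27


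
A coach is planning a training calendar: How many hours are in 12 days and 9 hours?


Days: 12
Extra hours: 9
Hours per day: 24
Days to hours: 12 x 24 = 288
Total: 288 + 9 = 297

297


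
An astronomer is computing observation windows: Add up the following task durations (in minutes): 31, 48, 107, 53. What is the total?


Durations: 31, 48, 107, 53
Running sum: 31
+ 48 = 79
+ 107 = 186
+ 53 = 239
Total duration: 239 minutes
That is 3 hours and 59 minutes

239


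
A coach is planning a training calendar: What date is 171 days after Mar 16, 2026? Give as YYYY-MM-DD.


Start: 2026-03-16
Adding 171 days
Days remaining in March: 15
After March: 156 days still to add
April 2026: 30 days, 126 remaining
May 2026: 31 days, 95 remaining
June 2026: 30 days, 65 remaining
July 2026: 31 days, 34 remaining
Result: 2026-09-03

2026-09-03


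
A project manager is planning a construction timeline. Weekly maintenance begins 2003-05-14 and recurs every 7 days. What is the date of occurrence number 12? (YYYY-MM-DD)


First occurrence: 2003-05-14 (occurrence 1)
Each occurrence is 7 days after the previous.
Occurrence 12 is 11 weeks after the first.
11 weeks = 77 days
2003-05-14 + 77 days = 2003-07-30

2003-07-30


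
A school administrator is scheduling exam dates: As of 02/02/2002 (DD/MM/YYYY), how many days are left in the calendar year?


Start: February 02, 2002
End: December 31, 2002
Days left in February: 26
March: 31
April: 30
May: 31
June: 30
... plus remaining months
Sum of remaining months: 306
Total: 26 + 306 = 332

332


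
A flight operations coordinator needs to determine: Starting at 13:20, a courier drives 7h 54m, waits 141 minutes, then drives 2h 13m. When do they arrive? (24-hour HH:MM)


Depart: 13:20
Leg 1: +474 min -> 21:14
Layover: +141 min -> 23:35
Leg 2: +133 min -> 01:48
Total travel: 748 minutes = 12h 28m
Arrival: 01:48

01:48


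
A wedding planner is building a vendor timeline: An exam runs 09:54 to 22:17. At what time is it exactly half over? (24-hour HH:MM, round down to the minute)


Start time: 09:54 = 594 minutes from midnight
End time: 22:17 = 1337 minutes from midnight
Sum: 594 + 1337 = 1931
Midpoint: 1931 / 2 = 965 minutes
Convert: 965 / 60 = 16 hours, 5 minutes
Result: 16:05

16:05


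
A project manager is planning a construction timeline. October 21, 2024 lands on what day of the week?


Date: 2024-10-21
January 1, 2024 is a Monday
Day of year: 295
Offset from Jan 1: 294 days
294 mod 7 = 0
Result: Monday

Monday


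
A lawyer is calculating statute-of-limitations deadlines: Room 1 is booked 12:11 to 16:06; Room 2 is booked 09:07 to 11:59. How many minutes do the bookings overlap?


Interval A: [731, 966] minutes from midnight
Interval B: [547, 719] minutes from midnight
Overlap start = max(731, 547) = 731
Overlap end = min(966, 719) = 719
End <= start, so the intervals do not overlap: 0 minutes

0


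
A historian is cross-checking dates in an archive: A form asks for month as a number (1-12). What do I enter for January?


Calendar month order:
1. January <--
2. February
January is month number 1

1


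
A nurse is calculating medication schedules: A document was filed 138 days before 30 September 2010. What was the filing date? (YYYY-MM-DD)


Start: 2010-09-30
Subtracting 138 days
Days already passed in September: 30
After going back through September: 108 more days to subtract
August 2010: 31 days, 77 remaining
July 2010: 31 days, 46 remaining
June 2010: 30 days, 16 remaining
May 2010 has 31 days, need 16
Result: 2010-05-15

2010-05-15


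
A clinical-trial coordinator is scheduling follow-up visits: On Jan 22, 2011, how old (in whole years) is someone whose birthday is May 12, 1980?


Birth: 1980-05-12
Reference: 2011-01-22
Year difference: 2011 - 1980 = 31
Has birthday (05-12) occurred by 01-22? No
Birthday not yet reached this year -> subtract 1
Age in full years: 30

30


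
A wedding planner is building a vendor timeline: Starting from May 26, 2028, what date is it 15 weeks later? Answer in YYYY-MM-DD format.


Start: 2028-05-26
Weeks to add: 15
Convert to days: 15 x 7 = 105 days
Add 105 days to 2028-05-26
Result: 2028-09-08

2028-09-08


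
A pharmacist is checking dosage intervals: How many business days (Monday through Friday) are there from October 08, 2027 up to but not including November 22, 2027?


Start: 2027-10-08 (Friday)
End (exclusive): 2027-11-22 (Monday)
Total calendar days: 45
Full weeks: 45 // 7 = 6 -> 30 weekdays
Remaining 3 days starting on Friday:
  Fri(w), Sat(-), Sun(-) -> 1 weekdays
Total business days: 30 + 1 = 31

31


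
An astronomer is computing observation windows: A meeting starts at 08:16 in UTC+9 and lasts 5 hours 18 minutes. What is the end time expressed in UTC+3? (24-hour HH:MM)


Start: 08:16 in UTC+9
Step 1 - add duration:
  minutes: 16 + 18 = 34
  hours: 8 + 5 + 0 = 13
  end in UTC+9: 13:34
Step 2 - convert UTC+9 -> UTC+3:
  offset difference: 3 - (9) = -6 hours
  13 + (-6) = 7 -> mod 24 = 7
Result: 07:34 in UTC+3

07:34


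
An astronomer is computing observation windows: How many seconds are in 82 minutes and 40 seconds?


Minutes: 82
Seconds: 40
Convert minutes to seconds: 82 x 60 = 4920
Add remaining seconds: 4920 + 40 = 4960

4960


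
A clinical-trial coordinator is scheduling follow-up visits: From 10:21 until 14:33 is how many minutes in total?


Start time: 10:21 = 621 minutes from midnight
End time: 14:33 = 873 minutes from midnight
Difference: 873 - 621 = 252 minutes
That is 4 hours and 12 minutes

252


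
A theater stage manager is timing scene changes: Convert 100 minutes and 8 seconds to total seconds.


Minutes: 100
Extra seconds: 8
Seconds per minute: 60
Minutes to seconds: 100 x 60 = 6000
Total: 6000 + 8 = 6008

6008


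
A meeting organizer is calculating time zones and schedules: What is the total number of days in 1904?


Year: 1904
Check leap year rules:
Divisible by 4? Yes
Divisible by 100? No
1904 is a leap year
Days: 366

366


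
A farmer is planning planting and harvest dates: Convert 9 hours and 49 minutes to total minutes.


Hours: 9
Extra minutes: 49
Minutes per hour: 60
Hours to minutes: 9 x 60 = 540
Total: 540 + 49 = 589

589


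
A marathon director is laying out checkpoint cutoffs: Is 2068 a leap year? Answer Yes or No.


Year: 2068
Divisible by 4? 2068 / 4 = 517.0 -> Yes
Divisible by 100? 2068 / 100 = 20.68 -> No
Divisible by 4 but not 100, so it IS a leap year

Yes


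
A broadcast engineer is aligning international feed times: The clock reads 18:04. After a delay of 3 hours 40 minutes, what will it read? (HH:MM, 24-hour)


Start time: 18:04
Adding: 3 hours 40 minutes
Minutes: 4 + 40 = 44
Hours: 18 + 3 + 0 = 21
Result: 21:44

21:44


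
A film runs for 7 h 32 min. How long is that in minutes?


Hours: 7
Minutes: 32
Convert hours to minutes: 7 x 60 = 420
Add remaining minutes: 420 + 32 = 452

452


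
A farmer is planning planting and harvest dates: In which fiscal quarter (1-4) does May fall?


Month: May (month 5)
Q1: January-March (months 1-3)
Q2: April-June (months 4-6)
Q3: July-September (months 7-9)
Q4: October-December (months 10-12)
Month 5 falls in Q2

2


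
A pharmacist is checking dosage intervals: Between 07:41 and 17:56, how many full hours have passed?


Start: 07:41
End: 17:56
Hour difference: 17 - 7 = 10 hours
Minute difference: 56 - 41 = 15 minutes
Total minutes: 615
Complete hours: 615 / 60 = 10 (remainder 15)

10


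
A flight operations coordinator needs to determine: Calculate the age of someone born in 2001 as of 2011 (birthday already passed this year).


Birth year: 2001
Current year: 2011
Age = current year - birth year
Age = 2011 - 2001 = 10

10


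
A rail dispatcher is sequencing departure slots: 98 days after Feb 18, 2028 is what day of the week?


Start: 2028-02-18 (Friday)
Step 1 - find target date: add 98 days
  2028-02-18 + 98 days = 2028-05-26
Step 2 - day of week:
  98 mod 7 = 0
  Friday + 0 days -> Friday
Result: Friday (2028-05-26)

Friday


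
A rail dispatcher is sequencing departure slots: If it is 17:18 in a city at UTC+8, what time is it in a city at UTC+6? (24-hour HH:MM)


Local time: 17:18 at UTC+8 (offset 8h)
Target zone: UTC+6 (offset 6h)
Difference: 6 - (8) = -2 hours
Calculation: 17 + (-2) = 15
Result: 15:18

15:18


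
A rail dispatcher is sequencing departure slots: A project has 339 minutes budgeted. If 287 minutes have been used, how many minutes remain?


Total budget: 339 minutes
Time used: 287 minutes
Remaining: 339 - 287 = 52 minutes
Percent used: 84.7%
Percent remaining: 15.3%

52


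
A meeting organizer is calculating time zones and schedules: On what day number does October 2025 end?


Month: October
Year: 2025
October is a 31-day month
Total: 31 days

31


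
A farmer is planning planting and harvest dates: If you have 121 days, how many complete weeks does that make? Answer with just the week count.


Total days: 121
Days per week: 7
Division: 121 / 7 = 17 remainder 2
Complete weeks: 17
Remaining days: 2

17


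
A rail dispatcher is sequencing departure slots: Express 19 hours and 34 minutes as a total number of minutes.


Hours: 19
Extra minutes: 34
Minutes per hour: 60
Hours to minutes: 19 x 60 = 1140
Total: 1140 + 34 = 1174

1174


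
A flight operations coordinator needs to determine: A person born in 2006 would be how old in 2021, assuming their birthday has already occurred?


Birth year: 2006
Current year: 2021
Age = current year - birth year
Age = 2021 - 2006 = 15

15


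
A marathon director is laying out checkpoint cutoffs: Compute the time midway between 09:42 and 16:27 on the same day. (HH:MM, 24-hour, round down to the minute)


Start time: 09:42 = 582 minutes from midnight
End time: 16:27 = 987 minutes from midnight
Sum: 582 + 987 = 1569
Midpoint: 1569 / 2 = 784 minutes
Convert: 784 / 60 = 13 hours, 4 minutes
Result: 13:04

13:04


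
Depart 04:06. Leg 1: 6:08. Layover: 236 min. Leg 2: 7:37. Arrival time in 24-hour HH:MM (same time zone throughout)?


Depart: 04:06
Leg 1: +368 min -> 10:14
Layover: +236 min -> 14:10
Leg 2: +457 min -> 21:47
Total travel: 1061 minutes = 17h 41m
Arrival: 21:47

21:47


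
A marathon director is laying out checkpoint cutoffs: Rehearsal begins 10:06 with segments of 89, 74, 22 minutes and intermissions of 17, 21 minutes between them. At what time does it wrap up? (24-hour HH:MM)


Start: 10:06 = 606 min from midnight
  after task 1 (89 min): 11:35
  after break (17 min): 11:52
  after task 2 (74 min): 13:06
  after break (21 min): 13:27
  after task 3 (22 min): 13:49
Total elapsed: 223 minutes
End time: 13:49

13:49


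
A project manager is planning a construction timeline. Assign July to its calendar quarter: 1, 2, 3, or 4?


Month: July (month 7)
Q1: January-March (months 1-3)
Q2: April-June (months 4-6)
Q3: July-September (months 7-9)
Q4: October-December (months 10-12)
Month 7 falls in Q3

3


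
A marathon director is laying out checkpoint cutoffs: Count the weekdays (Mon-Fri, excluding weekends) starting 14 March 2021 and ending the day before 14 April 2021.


Start: 2021-03-14 (Sunday)
End (exclusive): 2021-04-14 (Wednesday)
Total calendar days: 31
Full weeks: 31 // 7 = 4 -> 20 weekdays
Remaining 3 days starting on Sunday:
  Sun(-), Mon(w), Tue(w) -> 2 weekdays
Total business days: 20 + 2 = 22

22


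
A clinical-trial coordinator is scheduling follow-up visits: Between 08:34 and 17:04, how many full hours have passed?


Start: 08:34
End: 17:04
Hour difference: 17 - 8 = 9 hours
Minute difference: 4 - 34 = -30 minutes
Total minutes: 510
Complete hours: 510 / 60 = 8 (remainder 30)

8


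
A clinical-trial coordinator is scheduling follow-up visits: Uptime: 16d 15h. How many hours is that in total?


Days: 16
Extra hours: 15
Hours per day: 24
Days to hours: 16 x 24 = 384
Total: 384 + 15 = 399

399


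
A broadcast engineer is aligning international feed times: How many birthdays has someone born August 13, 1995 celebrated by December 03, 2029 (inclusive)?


Birth: 1995-08-13
Reference: 2029-12-03
Year difference: 2029 - 1995 = 34
Has birthday (08-13) occurred by 12-03? Yes
Age in full years: 34

34


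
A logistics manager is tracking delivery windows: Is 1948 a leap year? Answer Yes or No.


Year: 1948
Divisible by 4? 1948 / 4 = 487.0 -> Yes
Divisible by 100? 1948 / 100 = 19.48 -> No
Divisible by 4 but not 100, so it IS a leap year

Yes


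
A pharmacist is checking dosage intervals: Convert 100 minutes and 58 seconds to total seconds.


Minutes: 100
Extra seconds: 58
Seconds per minute: 60
Minutes to seconds: 100 x 60 = 6000
Total: 6000 + 58 = 6058

6058


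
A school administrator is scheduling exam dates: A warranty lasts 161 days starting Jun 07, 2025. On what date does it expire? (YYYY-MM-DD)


Start: 2025-06-07
Adding 161 days
Days remaining in June: 23
After June: 138 days still to add
July 2025: 31 days, 107 remaining
August 2025: 31 days, 76 remaining
September 2025: 30 days, 46 remaining
October 2025: 31 days, 15 remaining
Result: 2025-11-15

2025-11-15


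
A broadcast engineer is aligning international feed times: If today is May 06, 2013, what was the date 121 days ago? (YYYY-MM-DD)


Start: 2013-05-06
Subtracting 121 days
Days already passed in May: 6
After going back through May: 115 more days to subtract
April 2013: 30 days, 85 remaining
March 2013: 31 days, 54 remaining
February 2013: 28 days, 26 remaining
January 2013 has 31 days, need 26
Result: 2013-01-05

2013-01-05


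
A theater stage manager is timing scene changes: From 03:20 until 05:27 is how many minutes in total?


Start time: 03:20 = 200 minutes from midnight
End time: 05:27 = 327 minutes from midnight
Difference: 327 - 200 = 127 minutes
That is 2 hours and 7 minutes

127


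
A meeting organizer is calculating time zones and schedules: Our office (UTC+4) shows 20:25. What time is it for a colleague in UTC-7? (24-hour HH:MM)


Local time: 20:25 at UTC+4 (offset 4h)
Target zone: UTC-7 (offset -7h)
Difference: -7 - (4) = -11 hours
Calculation: 20 + (-11) = 9
Result: 09:25

09:25


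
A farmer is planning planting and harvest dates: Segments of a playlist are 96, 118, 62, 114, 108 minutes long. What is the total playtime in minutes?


Durations: 96, 118, 62, 114, 108
Running sum: 96
+ 118 = 214
+ 62 = 276
+ 114 = 390
+ 108 = 498
Total duration: 498 minutes
That is 8 hours and 18 minutes

498


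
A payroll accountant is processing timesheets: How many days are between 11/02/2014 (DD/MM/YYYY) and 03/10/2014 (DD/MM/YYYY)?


Start date: 2014-02-11
End date: 2014-10-03
Feb 2014: +18 days
Mar 2014: +31 days
Apr 2014: +30 days
... (6 more months)
Total: 234 days

234


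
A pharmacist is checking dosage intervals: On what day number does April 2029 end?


Month: April
Year: 2029
April is a 30-day month
Total: 30 days

30


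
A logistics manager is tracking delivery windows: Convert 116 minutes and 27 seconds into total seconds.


Minutes: 116
Seconds: 27
Convert minutes to seconds: 116 x 60 = 6960
Add remaining seconds: 6960 + 27 = 6987

6987


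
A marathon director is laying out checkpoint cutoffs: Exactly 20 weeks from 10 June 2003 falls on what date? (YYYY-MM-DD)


Start: 2003-06-10
Weeks to add: 20
Convert to days: 20 x 7 = 140 days
Add 140 days to 2003-06-10
Result: 2003-10-28

2003-10-28


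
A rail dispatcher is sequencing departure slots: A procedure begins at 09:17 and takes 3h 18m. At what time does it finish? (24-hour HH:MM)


Start time: 09:17
Adding: 3 hours 18 minutes
Minutes: 17 + 18 = 35
Hours: 9 + 3 + 0 = 12
Result: 12:35

12:35


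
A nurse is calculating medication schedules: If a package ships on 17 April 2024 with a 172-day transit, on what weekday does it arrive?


Start: 2024-04-17 (Wednesday)
Step 1 - find target date: add 172 days
  2024-04-17 + 172 days = 2024-10-06
Step 2 - day of week:
  172 mod 7 = 4
  Wednesday + 4 days -> Sunday
Result: Sunday (2024-10-06)

Sunday


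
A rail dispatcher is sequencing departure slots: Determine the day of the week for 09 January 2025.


Date: 2025-01-09
January 1, 2025 is a Wednesday
Day of year: 9
Offset from Jan 1: 8 days
8 mod 7 = 1
Result: Thursday

Thursday


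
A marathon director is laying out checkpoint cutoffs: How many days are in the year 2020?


Year: 2020
Check leap year rules:
Divisible by 4? Yes
Divisible by 100? No
2020 is a leap year
Days: 366

366


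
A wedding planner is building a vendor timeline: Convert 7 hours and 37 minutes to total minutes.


Hours: 7
Minutes: 37
Convert hours to minutes: 7 x 60 = 420
Add remaining minutes: 420 + 37 = 457

457


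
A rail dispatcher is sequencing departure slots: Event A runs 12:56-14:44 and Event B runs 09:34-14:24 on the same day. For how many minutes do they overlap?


Interval A: [776, 884] minutes from midnight
Interval B: [574, 864] minutes from midnight
Overlap start = max(776, 574) = 776
Overlap end = min(884, 864) = 864
Overlap = 864 - 776 = 88 minutes

88


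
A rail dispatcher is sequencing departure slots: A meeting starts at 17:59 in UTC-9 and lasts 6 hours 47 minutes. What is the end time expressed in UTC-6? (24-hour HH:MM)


Start: 17:59 in UTC-9
Step 1 - add duration:
  minutes: 59 + 47 = 106 (carry 1h)
  hours: 17 + 6 + 1 = 24
  end in UTC-9: 00:46
Step 2 - convert UTC-9 -> UTC-6:
  offset difference: -6 - (-9) = 3 hours
  0 + (3) = 3 -> mod 24 = 3
Result: 03:46 in UTC-6

03:46


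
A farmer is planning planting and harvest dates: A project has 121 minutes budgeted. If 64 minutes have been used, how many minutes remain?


Total budget: 121 minutes
Time used: 64 minutes
Remaining: 121 - 64 = 57 minutes
Percent used: 52.9%
Percent remaining: 47.1%

57


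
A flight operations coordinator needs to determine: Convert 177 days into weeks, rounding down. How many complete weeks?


Total days: 177
Days per week: 7
Division: 177 / 7 = 25 remainder 2
Complete weeks: 25
Remaining days: 2

25


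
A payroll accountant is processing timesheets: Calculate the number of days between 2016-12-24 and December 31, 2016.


Start: December 24, 2016
End: December 31, 2016
Days left in December: 7
Total: 7 days

7


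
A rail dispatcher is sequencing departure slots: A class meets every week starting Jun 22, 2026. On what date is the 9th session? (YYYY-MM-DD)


First occurrence: 2026-06-22 (occurrence 1)
Each occurrence is 7 days after the previous.
Occurrence 9 is 8 weeks after the first.
8 weeks = 56 days
2026-06-22 + 56 days = 2026-08-17

2026-08-17


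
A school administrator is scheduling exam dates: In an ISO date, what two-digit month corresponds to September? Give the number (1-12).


Calendar month order:
8. August
9. September <--
10. October
September is month number 9

9


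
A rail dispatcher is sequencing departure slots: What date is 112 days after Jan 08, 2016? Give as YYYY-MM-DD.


Start: 2016-01-08
Adding 112 days
Days remaining in January: 23
After January: 89 days still to add
February 2016: 29 days, 60 remaining
March 2016: 31 days, 29 remaining
April 2016 has 30 days, need 29
Result: 2016-04-29

2016-04-29


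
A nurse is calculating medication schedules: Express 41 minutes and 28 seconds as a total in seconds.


Minutes: 41
Seconds: 28
Convert minutes to seconds: 41 x 60 = 2460
Add remaining seconds: 2460 + 28 = 2488

2488


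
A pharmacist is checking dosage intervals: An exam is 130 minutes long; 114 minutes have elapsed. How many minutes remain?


Total budget: 130 minutes
Time used: 114 minutes
Remaining: 130 - 114 = 16 minutes
Percent used: 87.7%
Percent remaining: 12.3%

16


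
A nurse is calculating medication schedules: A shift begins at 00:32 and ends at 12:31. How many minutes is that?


Start time: 00:32 = 32 minutes from midnight
End time: 12:31 = 751 minutes from midnight
Difference: 751 - 32 = 719 minutes
That is 11 hours and 59 minutes

719


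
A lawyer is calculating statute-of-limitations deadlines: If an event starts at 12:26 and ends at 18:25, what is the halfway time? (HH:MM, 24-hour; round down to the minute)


Start time: 12:26 = 746 minutes from midnight
End time: 18:25 = 1105 minutes from midnight
Sum: 746 + 1105 = 1851
Midpoint: 1851 / 2 = 925 minutes
Convert: 925 / 60 = 15 hours, 25 minutes
Result: 15:25

15:25


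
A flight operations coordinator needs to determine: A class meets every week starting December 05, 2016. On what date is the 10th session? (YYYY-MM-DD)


First occurrence: 2016-12-05 (occurrence 1)
Each occurrence is 7 days after the previous.
Occurrence 10 is 9 weeks after the first.
9 weeks = 63 days
2016-12-05 + 63 days = 2017-02-06

2017-02-06


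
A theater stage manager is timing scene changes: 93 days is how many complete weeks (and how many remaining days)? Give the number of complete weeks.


Total days: 93
Days per week: 7
Division: 93 / 7 = 13 remainder 2
Complete weeks: 13
Remaining days: 2

13


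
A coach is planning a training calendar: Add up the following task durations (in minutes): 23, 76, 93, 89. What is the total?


Durations: 23, 76, 93, 89
Running sum: 23
+ 76 = 99
+ 93 = 192
+ 89 = 281
Total duration: 281 minutes
That is 4 hours and 41 minutes

281


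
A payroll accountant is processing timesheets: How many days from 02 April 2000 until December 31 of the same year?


Start: April 02, 2000
End: December 31, 2000
Days left in April: 28
May: 31
June: 30
July: 31
August: 31
... plus remaining months
Sum of remaining months: 245
Total: 28 + 245 = 273

273


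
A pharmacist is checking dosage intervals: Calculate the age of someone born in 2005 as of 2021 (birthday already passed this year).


Birth year: 2005
Current year: 2021
Age = current year - birth year
Age = 2021 - 2005 = 16

16


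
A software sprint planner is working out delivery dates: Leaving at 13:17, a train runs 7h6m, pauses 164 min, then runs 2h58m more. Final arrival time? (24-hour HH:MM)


Depart: 13:17
Leg 1: +426 min -> 20:23
Layover: +164 min -> 23:07
Leg 2: +178 min -> 02:05
Total travel: 768 minutes = 12h 48m
Arrival: 02:05

02:05


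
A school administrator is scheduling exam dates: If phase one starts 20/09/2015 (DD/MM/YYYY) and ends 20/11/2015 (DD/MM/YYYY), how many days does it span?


Start date: 2015-09-20
End date: 2015-11-20
Sep 2015: +11 days
Oct 2015: +31 days
Nov 2015: +19 days
Total: 61 days

61


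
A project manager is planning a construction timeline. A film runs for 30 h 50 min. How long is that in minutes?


Hours: 30
Minutes: 50
Convert hours to minutes: 30 x 60 = 1800
Add remaining minutes: 1800 + 50 = 1850

1850


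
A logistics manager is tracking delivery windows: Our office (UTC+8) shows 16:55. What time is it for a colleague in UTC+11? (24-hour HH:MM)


Local time: 16:55 at UTC+8 (offset 8h)
Target zone: UTC+11 (offset 11h)
Difference: 11 - (8) = 3 hours
Calculation: 16 + (3) = 19
Result: 19:55

19:55


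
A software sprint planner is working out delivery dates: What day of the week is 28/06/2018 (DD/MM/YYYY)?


Date: 2018-06-28
January 1, 2018 is a Monday
Day of year: 179
Offset from Jan 1: 178 days
178 mod 7 = 3
Result: Thursday

Thursday


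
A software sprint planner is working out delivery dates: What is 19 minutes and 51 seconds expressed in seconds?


Minutes: 19
Extra seconds: 51
Seconds per minute: 60
Minutes to seconds: 19 x 60 = 1140
Total: 1140 + 51 = 1191

1191


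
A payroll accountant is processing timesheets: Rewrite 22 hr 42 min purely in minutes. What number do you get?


Hours: 22
Extra minutes: 42
Minutes per hour: 60
Hours to minutes: 22 x 60 = 1320
Total: 1320 + 42 = 1362

1362


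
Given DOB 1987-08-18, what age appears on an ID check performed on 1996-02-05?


Birth: 1987-08-18
Reference: 1996-02-05
Year difference: 1996 - 1987 = 9
Has birthday (08-18) occurred by 02-05? No
Birthday not yet reached this year -> subtract 1
Age in full years: 8

8


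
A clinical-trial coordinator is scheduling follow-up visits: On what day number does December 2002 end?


Month: December
Year: 2002
December is a 31-day month
Total: 31 days

31


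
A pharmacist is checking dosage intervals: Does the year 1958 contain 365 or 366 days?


Year: 1958
Check leap year rules:
Divisible by 4? No
1958 is not a leap year
Days: 365

365


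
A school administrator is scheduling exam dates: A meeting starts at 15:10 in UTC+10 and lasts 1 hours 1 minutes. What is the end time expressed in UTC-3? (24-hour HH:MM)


Start: 15:10 in UTC+10
Step 1 - add duration:
  minutes: 10 + 1 = 11
  hours: 15 + 1 + 0 = 16
  end in UTC+10: 16:11
Step 2 - convert UTC+10 -> UTC-3:
  offset difference: -3 - (10) = -13 hours
  16 + (-13) = 3 -> mod 24 = 3
Result: 03:11 in UTC-3

03:11


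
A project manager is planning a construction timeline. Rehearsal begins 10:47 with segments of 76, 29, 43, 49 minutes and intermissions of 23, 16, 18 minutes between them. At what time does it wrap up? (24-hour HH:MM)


Start: 10:47 = 647 min from midnight
  after task 1 (76 min): 12:03
  after break (23 min): 12:26
  after task 2 (29 min): 12:55
  after break (16 min): 13:11
  after task 3 (43 min): 13:54
  after break (18 min): 14:12
  after task 4 (49 min): 15:01
Total elapsed: 254 minutes
End time: 15:01

15:01


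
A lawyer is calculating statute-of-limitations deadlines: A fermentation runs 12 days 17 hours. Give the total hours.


Days: 12
Extra hours: 17
Hours per day: 24
Days to hours: 12 x 24 = 288
Total: 288 + 17 = 305

305


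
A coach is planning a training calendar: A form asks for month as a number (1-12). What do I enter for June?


Calendar month order:
5. May
6. June <--
7. July
June is month number 6

6


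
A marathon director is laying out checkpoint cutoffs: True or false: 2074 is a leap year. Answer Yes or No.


Year: 2074
Divisible by 4? 2074 / 4 = 518.5 -> No
Not divisible by 4, so NOT a leap year

No


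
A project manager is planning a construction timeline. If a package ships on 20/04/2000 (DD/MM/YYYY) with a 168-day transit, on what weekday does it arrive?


Start: 2000-04-20 (Thursday)
Step 1 - find target date: add 168 days
  2000-04-20 + 168 days = 2000-10-05
Step 2 - day of week:
  168 mod 7 = 0
  Thursday + 0 days -> Thursday
Result: Thursday (2000-10-05)

Thursday


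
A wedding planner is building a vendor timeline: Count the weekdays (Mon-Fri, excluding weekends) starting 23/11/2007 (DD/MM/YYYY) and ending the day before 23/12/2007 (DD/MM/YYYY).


Start: 2007-11-23 (Friday)
End (exclusive): 2007-12-23 (Sunday)
Total calendar days: 30
Full weeks: 30 // 7 = 4 -> 20 weekdays
Remaining 2 days starting on Friday:
  Fri(w), Sat(-) -> 1 weekdays
Total business days: 20 + 1 = 21

21


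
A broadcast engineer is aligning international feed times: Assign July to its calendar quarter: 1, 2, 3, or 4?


Month: July (month 7)
Q1: January-March (months 1-3)
Q2: April-June (months 4-6)
Q3: July-September (months 7-9)
Q4: October-December (months 10-12)
Month 7 falls in Q3

3


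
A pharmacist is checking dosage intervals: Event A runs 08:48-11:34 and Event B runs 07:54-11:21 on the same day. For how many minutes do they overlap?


Interval A: [528, 694] minutes from midnight
Interval B: [474, 681] minutes from midnight
Overlap start = max(528, 474) = 528
Overlap end = min(694, 681) = 681
Overlap = 681 - 528 = 153 minutes

153


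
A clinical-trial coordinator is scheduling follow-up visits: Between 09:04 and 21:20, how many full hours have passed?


Start: 09:04
End: 21:20
Hour difference: 21 - 9 = 12 hours
Minute difference: 20 - 4 = 16 minutes
Total minutes: 736
Complete hours: 736 / 60 = 12 (remainder 16)

12


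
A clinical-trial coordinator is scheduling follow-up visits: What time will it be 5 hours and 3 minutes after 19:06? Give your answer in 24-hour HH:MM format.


Start time: 19:06
Adding: 5 hours 3 minutes
Minutes: 6 + 3 = 9
Hours: 19 + 5 + 0 = 24
Hour wraparound: 24 mod 24 = 0
Result: 00:09

00:09


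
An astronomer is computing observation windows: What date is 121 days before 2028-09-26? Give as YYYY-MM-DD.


Start: 2028-09-26
Subtracting 121 days
Days already passed in September: 26
After going back through September: 95 more days to subtract
August 2028: 31 days, 64 remaining
July 2028: 31 days, 33 remaining
June 2028: 30 days, 3 remaining
May 2028 has 31 days, need 3
Result: 2028-05-28

2028-05-28


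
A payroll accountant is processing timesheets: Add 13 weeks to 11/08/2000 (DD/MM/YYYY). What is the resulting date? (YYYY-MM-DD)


Start: 2000-08-11
Weeks to add: 13
Convert to days: 13 x 7 = 91 days
Add 91 days to 2000-08-11
Result: 2000-11-10

2000-11-10


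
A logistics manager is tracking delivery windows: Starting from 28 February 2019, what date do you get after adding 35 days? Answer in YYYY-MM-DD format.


Start: 2019-02-28
Adding 35 days
Days remaining in February: 0
After February: 35 days still to add
March 2019: 31 days, 4 remaining
April 2019 has 30 days, need 4
Result: 2019-04-04

2019-04-04


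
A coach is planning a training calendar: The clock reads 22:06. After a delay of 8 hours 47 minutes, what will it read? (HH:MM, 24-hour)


Start time: 22:06
Adding: 8 hours 47 minutes
Minutes: 6 + 47 = 53
Hours: 22 + 8 + 0 = 30
Hour wraparound: 30 mod 24 = 6
Result: 06:53

06:53


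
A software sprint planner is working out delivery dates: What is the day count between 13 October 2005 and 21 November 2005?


Start date: 2005-10-13
End date: 2005-11-21
Oct 2005: +19 days
Nov 2005: +20 days
Total: 39 days

39


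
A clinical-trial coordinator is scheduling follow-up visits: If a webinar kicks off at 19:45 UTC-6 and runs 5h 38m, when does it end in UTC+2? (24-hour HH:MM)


Start: 19:45 in UTC-6
Step 1 - add duration:
  minutes: 45 + 38 = 83 (carry 1h)
  hours: 19 + 5 + 1 = 25
  end in UTC-6: 01:23
Step 2 - convert UTC-6 -> UTC+2:
  offset difference: 2 - (-6) = 8 hours
  1 + (8) = 9 -> mod 24 = 9
Result: 09:23 in UTC+2

09:23


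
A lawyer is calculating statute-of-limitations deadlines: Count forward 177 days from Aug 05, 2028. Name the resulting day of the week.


Start: 2028-08-05 (Saturday)
Step 1 - find target date: add 177 days
  2028-08-05 + 177 days = 2029-01-29
Step 2 - day of week:
  177 mod 7 = 2
  Saturday + 2 days -> Monday
Result: Monday (2029-01-29)

Monday


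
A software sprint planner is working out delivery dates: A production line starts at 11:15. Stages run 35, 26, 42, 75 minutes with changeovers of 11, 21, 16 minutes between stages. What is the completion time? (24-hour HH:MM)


Start: 11:15 = 675 min from midnight
  after task 1 (35 min): 11:50
  after break (11 min): 12:01
  after task 2 (26 min): 12:27
  after break (21 min): 12:48
  after task 3 (42 min): 13:30
  after break (16 min): 13:46
  after task 4 (75 min): 15:01
Total elapsed: 226 minutes
End time: 15:01

15:01


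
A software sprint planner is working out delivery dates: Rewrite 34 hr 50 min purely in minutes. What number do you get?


Hours: 34
Extra minutes: 50
Minutes per hour: 60
Hours to minutes: 34 x 60 = 2040
Total: 2040 + 50 = 2090

2090


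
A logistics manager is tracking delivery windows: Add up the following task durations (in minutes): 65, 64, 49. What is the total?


Durations: 65, 64, 49
Running sum: 65
+ 64 = 129
+ 49 = 178
Total duration: 178 minutes
That is 2 hours and 58 minutes

178


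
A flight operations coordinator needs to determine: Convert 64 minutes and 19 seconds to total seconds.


Minutes: 64
Extra seconds: 19
Seconds per minute: 60
Minutes to seconds: 64 x 60 = 3840
Total: 3840 + 19 = 3859

3859


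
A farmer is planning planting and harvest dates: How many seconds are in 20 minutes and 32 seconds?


Minutes: 20
Seconds: 32
Convert minutes to seconds: 20 x 60 = 1200
Add remaining seconds: 1200 + 32 = 1232

1232


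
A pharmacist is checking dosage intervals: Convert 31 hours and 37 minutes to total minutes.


Hours: 31
Minutes: 37
Convert hours to minutes: 31 x 60 = 1860
Add remaining minutes: 1860 + 37 = 1897

1897


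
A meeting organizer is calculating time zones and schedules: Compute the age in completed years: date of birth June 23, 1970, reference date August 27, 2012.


Birth: 1970-06-23
Reference: 2012-08-27
Year difference: 2012 - 1970 = 42
Has birthday (06-23) occurred by 08-27? Yes
Age in full years: 42

42


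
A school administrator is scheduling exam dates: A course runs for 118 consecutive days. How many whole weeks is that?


Total days: 118
Days per week: 7
Division: 118 / 7 = 16 remainder 6
Complete weeks: 16
Remaining days: 6

16


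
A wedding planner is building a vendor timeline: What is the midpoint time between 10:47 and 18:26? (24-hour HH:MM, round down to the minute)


Start time: 10:47 = 647 minutes from midnight
End time: 18:26 = 1106 minutes from midnight
Sum: 647 + 1106 = 1753
Midpoint: 1753 / 2 = 876 minutes
Convert: 876 / 60 = 14 hours, 36 minutes
Result: 14:36

14:36


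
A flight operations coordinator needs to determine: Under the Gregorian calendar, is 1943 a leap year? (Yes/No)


Year: 1943
Divisible by 4? 1943 / 4 = 485.75 -> No
Not divisible by 4, so NOT a leap year

No


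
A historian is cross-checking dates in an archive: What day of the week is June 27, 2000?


Date: 2000-06-27
January 1, 2000 is a Saturday
Day of year: 179
Offset from Jan 1: 178 days
178 mod 7 = 3
Result: Tuesday

Tuesday


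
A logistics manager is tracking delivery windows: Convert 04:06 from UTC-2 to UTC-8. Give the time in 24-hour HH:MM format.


Local time: 04:06 at UTC-2 (offset -2h)
Target zone: UTC-8 (offset -8h)
Difference: -8 - (-2) = -6 hours
Calculation: 4 + (-6) = -2
Wraparound: (-2) mod 24 = 22
Result: 22:06

22:06


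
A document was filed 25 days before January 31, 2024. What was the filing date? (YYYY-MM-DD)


Start: 2024-01-31
Subtracting 25 days
Days already passed in January: 31
Result: 2024-01-06

2024-01-06


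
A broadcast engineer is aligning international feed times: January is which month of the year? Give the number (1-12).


Calendar month order:
1. January <--
2. February
January is month number 1

1


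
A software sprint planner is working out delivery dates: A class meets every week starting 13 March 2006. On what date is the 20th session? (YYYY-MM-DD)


First occurrence: 2006-03-13 (occurrence 1)
Each occurrence is 7 days after the previous.
Occurrence 20 is 19 weeks after the first.
19 weeks = 133 days
2006-03-13 + 133 days = 2006-07-24

2006-07-24


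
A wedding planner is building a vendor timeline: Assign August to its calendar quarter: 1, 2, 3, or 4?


Month: August (month 8)
Q1: January-March (months 1-3)
Q2: April-June (months 4-6)
Q3: July-September (months 7-9)
Q4: October-December (months 10-12)
Month 8 falls in Q3

3


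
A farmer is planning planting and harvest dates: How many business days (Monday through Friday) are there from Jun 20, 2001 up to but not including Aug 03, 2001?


Start: 2001-06-20 (Wednesday)
End (exclusive): 2001-08-03 (Friday)
Total calendar days: 44
Full weeks: 44 // 7 = 6 -> 30 weekdays
Remaining 2 days starting on Wednesday:
  Wed(w), Thu(w) -> 2 weekdays
Total business days: 30 + 2 = 32

32


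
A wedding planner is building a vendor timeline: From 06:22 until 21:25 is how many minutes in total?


Start time: 06:22 = 382 minutes from midnight
End time: 21:25 = 1285 minutes from midnight
Difference: 1285 - 382 = 903 minutes
That is 15 hours and 3 minutes

903


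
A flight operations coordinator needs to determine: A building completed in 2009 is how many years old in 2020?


Birth year: 2009
Current year: 2020
Age = current year - birth year
Age = 2020 - 2009 = 11

11


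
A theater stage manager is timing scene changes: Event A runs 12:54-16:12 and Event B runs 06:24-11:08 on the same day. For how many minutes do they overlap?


Interval A: [774, 972] minutes from midnight
Interval B: [384, 668] minutes from midnight
Overlap start = max(774, 384) = 774
Overlap end = min(972, 668) = 668
End <= start, so the intervals do not overlap: 0 minutes

0


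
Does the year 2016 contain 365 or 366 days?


Year: 2016
Check leap year rules:
Divisible by 4? Yes
Divisible by 100? No
2016 is a leap year
Days: 366

366


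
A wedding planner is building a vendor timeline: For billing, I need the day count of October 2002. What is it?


Month: October
Year: 2002
October is a 31-day month
Total: 31 days

31


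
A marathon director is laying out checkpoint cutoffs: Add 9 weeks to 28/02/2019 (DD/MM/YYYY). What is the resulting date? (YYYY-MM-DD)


Start: 2019-02-28
Weeks to add: 9
Convert to days: 9 x 7 = 63 days
Add 63 days to 2019-02-28
Result: 2019-05-02

2019-05-02


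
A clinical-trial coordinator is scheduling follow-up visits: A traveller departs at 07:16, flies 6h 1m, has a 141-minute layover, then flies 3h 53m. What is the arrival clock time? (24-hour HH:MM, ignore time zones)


Depart: 07:16
Leg 1: +361 min -> 13:17
Layover: +141 min -> 15:38
Leg 2: +233 min -> 19:31
Total travel: 735 minutes = 12h 15m
Arrival: 19:31

19:31


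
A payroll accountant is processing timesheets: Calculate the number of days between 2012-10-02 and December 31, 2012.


Start: October 02, 2012
End: December 31, 2012
Days left in October: 29
November: 30
December: 31
Sum of remaining months: 61
Total: 29 + 61 = 90

90


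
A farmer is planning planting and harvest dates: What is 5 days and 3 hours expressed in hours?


Days: 5
Extra hours: 3
Hours per day: 24
Days to hours: 5 x 24 = 120
Total: 120 + 3 = 123

123


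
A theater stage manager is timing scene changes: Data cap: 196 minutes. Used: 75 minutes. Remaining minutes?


Total budget: 196 minutes
Time used: 75 minutes
Remaining: 196 - 75 = 121 minutes
Percent used: 38.3%
Percent remaining: 61.7%

121


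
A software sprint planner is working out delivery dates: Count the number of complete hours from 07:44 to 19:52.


Start: 07:44
End: 19:52
Hour difference: 19 - 7 = 12 hours
Minute difference: 52 - 44 = 8 minutes
Total minutes: 728
Complete hours: 728 / 60 = 12 (remainder 8)

12
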